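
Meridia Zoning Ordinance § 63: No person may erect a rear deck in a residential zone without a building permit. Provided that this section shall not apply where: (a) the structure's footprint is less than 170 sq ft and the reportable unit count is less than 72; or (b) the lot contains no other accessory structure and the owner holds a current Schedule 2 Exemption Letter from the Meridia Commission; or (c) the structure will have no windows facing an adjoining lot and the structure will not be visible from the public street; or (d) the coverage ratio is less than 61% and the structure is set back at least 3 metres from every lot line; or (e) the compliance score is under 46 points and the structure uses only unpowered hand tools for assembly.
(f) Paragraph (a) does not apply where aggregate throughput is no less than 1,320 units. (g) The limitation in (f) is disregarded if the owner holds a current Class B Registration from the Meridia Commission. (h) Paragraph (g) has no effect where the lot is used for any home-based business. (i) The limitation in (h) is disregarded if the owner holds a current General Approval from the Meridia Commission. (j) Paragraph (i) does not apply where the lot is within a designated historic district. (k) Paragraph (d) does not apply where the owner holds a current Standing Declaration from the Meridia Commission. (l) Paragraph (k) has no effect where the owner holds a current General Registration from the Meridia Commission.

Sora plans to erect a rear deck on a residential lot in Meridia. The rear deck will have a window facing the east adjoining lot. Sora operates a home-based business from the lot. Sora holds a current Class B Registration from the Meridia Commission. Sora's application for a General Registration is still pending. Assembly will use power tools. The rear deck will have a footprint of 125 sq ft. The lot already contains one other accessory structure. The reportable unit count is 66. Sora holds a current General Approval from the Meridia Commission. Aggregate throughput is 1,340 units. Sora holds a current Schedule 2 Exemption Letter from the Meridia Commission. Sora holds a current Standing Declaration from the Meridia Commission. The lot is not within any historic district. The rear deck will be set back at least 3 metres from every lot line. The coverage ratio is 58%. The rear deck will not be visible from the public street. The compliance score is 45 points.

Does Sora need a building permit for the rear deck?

No — exception (a) applies; Sora does not need a building permit.

Exception (a) is satisfied on its face — the structure's footprint is 125 sq ft, less than the 170 sq ft limit; the reportable unit count is 66, less than the 72 limit. Considering the limiting provisions: (f) is triggered (aggregate throughput is 1,340 units, meeting the 1,320 units threshold), but is overridden by (g): (g) operates against (f): a current Class B Registration is held. (h) would limit (g) — a home-based business operates on the lot — but (i) sets (h) aside: (i) is engaged — a current General Approval is held. (j) is not triggered (the lot is not in a historic district), so (i) stands. Exception (a) stands.
Exception (b) requires that the lot contains no other accessory structure; but the lot already has another accessory structure, so (b) is unavailable.
Exception (c) requires that the structure will have no windows facing an adjoining lot; but a window faces an adjoining lot, so (c) is unavailable.
Exception (d) is satisfied on its face — the coverage ratio is 58%, less than the 61% limit; the setback is at least 3 m on every side. But applying paragraphs (k)–(l): (k) operates against (d): a current Standing Declaration is held. (l) is inapplicable (there is no General Registration in force), so (k) stands. So (d) is unavailable.
Exception (e) requires that the structure uses only unpowered hand tools for assembly; but assembly uses power tools, so (e) is unavailable.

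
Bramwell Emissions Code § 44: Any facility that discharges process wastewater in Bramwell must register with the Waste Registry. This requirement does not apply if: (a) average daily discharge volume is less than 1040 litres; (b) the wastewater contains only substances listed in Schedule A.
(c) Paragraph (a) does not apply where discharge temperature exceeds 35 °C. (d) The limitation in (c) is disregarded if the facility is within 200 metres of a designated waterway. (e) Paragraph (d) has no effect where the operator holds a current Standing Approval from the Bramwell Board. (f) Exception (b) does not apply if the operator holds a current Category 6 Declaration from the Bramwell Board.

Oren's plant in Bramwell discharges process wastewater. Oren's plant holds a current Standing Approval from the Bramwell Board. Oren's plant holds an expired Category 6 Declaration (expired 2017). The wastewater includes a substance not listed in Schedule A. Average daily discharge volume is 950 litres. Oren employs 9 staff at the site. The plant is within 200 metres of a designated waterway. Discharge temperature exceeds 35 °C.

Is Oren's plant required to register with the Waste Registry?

All of (a)'s requirements are met (average daily discharge volume is 950 litres, less than the 1040 litres limit). Turning to paragraphs (c)–(e): (c) operates against (a): discharge temperature exceeds 35 °C. (d) is triggered (the plant is within 200 m of a designated waterway), but yields to (e): (e) is triggered — a current Standing Approval is held. So (a) is unavailable.
Exception (b) requires that the wastewater contains only substances listed in Schedule A; but the wastewater includes a non-Schedule-A substance, so (b) is unavailable.
Every exception is unavailable, so the rule governs.

Yes — Oren's plant must register with the Waste Registry.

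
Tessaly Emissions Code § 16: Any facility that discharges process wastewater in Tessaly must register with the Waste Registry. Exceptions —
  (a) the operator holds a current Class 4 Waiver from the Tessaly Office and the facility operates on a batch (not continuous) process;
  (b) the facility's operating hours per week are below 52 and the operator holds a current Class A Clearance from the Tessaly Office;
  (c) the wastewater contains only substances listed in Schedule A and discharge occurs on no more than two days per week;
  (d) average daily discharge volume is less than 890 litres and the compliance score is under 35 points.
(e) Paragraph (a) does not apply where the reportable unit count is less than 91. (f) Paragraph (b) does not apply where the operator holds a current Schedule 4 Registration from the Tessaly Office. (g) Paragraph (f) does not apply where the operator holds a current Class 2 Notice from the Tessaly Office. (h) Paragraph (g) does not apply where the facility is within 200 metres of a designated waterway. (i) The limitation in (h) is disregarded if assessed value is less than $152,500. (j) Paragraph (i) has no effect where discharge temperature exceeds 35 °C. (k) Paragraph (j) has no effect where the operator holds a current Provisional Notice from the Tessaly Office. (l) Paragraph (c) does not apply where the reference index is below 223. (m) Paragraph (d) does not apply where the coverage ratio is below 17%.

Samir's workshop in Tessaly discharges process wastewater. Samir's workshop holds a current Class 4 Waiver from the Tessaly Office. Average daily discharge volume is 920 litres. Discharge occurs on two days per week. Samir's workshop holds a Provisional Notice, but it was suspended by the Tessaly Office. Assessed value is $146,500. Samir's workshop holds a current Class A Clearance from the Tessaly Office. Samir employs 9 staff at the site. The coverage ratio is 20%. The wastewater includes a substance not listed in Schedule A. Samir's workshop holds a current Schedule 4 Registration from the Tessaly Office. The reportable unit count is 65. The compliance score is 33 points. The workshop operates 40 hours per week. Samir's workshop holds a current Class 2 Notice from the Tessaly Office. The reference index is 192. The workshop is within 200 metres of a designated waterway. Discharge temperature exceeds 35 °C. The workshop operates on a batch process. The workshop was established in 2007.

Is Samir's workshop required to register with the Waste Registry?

All of (a)'s requirements are met (a current Class 4 Waiver is held; the facility operates on a batch process). But applying paragraph (e): (e) operates against (a): the reportable unit count is 65, less than the 91 limit. Exception (a) does not apply.
All of (b)'s requirements are met (the facility's operating hours per week are 40, below the 52 limit; a current Class A Clearance is held). But applying paragraphs (f)–(k): (f) operates against (b): a current Schedule 4 Registration is held. (g) would limit (f) — a current Class 2 Notice is held — but (h) sets (g) aside: (h) operates against (g): the workshop is within 200 m of a designated waterway. (i) is triggered (assessed value is $146,500, less than the $152,500 limit), but is overridden by (j): (j) operates against (i): discharge temperature exceeds 35 °C. (k) is not engaged (there is no Provisional Notice in force), so (j) stands. (b) is therefore removed.
Exception (c) fails — the wastewater includes a non-Schedule-A substance.
Exception (d) requires that average daily discharge volume is less than 890 litres; but average daily discharge volume is 920 litres, not less than 890 litres, so (d) is unavailable.
No exception applies. The general rule governs.

Yes — Samir's workshop must register with the Waste Registry.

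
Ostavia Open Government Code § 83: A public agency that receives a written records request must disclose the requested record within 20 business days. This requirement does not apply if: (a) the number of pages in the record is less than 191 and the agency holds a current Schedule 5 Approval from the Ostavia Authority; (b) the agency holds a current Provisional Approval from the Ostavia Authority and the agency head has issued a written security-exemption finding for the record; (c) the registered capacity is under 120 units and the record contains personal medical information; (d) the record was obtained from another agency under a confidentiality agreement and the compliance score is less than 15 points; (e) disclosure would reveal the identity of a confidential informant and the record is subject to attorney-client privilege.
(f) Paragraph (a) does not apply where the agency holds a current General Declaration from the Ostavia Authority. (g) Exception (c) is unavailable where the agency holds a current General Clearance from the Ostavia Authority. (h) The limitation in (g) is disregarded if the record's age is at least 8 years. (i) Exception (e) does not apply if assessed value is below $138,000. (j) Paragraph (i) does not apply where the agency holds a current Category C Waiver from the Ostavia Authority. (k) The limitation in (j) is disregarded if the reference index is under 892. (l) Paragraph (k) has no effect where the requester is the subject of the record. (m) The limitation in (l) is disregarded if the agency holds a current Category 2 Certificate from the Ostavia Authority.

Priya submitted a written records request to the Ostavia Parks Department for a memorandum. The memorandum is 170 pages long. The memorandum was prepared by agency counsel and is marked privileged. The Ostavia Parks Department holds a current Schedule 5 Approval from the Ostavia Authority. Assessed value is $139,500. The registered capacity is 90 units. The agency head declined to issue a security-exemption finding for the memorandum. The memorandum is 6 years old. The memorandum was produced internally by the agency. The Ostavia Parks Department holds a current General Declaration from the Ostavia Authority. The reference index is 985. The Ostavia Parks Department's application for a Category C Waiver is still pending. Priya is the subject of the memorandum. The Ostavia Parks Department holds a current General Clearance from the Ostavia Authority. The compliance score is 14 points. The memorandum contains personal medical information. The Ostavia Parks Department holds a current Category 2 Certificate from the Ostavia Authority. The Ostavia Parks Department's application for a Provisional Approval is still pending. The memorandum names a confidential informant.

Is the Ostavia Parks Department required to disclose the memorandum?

No — exception (e) applies; the Ostavia Parks Department is not required to disclose the memorandum.

All of (a)'s requirements are met (the number of pages in the record is 170, less than the 191 limit; a current Schedule 5 Approval is held). But applying paragraph (f): (f) operates against (a): a current General Declaration is held. Exception (a) does not apply.
Exception (b) requires that the agency holds a current Provisional Approval from the Ostavia Authority; but there is no Provisional Approval in force, so (b) is unavailable.
Exception (c)'s conditions are all satisfied: the registered capacity is 90 units, under the 120 units limit; the memorandum contains personal medical information. But applying paragraphs (g)–(h): (g) operates against (c): a current General Clearance is held. (h) is inapplicable (the record's age is 6 years, short of 8 years), so (g) stands. (c) is therefore removed.
Exception (d) fails — the memorandum was produced internally.
Exception (e)'s conditions are all satisfied: the memorandum names a confidential informant; the memorandum is privileged. As to paragraphs (i)–(m): (i) is not engaged — assessed value is $139,500, not below $138,000. (e) remains available.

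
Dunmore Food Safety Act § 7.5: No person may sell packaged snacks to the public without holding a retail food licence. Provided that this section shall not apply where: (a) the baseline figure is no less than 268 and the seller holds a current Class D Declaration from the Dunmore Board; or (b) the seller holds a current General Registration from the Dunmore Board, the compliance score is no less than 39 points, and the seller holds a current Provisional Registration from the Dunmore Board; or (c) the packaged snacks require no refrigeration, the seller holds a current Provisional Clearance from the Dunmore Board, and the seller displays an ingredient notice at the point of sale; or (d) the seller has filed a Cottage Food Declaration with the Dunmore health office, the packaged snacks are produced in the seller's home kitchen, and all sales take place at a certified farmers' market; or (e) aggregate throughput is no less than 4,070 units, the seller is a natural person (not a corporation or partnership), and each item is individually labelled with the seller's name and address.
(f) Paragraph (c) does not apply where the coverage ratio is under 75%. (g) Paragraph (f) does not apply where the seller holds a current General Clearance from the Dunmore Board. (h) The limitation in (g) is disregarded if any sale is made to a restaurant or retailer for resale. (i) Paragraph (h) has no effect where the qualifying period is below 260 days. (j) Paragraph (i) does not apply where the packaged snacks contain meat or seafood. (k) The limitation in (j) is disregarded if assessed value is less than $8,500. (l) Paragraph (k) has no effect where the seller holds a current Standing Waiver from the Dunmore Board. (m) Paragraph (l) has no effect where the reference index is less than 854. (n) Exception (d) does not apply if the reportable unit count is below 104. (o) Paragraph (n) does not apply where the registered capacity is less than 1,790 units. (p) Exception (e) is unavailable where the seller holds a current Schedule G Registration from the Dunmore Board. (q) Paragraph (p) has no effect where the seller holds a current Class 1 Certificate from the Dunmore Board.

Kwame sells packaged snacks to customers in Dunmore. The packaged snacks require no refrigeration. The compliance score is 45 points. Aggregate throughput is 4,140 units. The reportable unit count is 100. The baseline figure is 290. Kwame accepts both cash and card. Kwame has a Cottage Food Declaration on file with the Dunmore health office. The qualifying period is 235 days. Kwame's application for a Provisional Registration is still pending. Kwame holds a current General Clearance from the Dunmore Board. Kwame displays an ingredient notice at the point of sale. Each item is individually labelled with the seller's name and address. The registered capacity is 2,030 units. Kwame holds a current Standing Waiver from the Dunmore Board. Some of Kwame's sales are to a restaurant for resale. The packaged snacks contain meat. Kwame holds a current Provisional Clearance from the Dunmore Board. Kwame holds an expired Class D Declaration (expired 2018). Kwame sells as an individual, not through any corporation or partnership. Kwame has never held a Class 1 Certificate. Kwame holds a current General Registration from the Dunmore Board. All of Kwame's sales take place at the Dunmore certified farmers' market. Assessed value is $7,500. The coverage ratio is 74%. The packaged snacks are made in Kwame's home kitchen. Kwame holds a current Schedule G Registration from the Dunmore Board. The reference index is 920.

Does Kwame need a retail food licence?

Exception (a) requires that the seller holds a current Class D Declaration from the Dunmore Board; but there is no Class D Declaration in force, so (a) is unavailable.
Exception (b) fails — no current Provisional Registration is held.
Exception (c)'s conditions are all satisfied: the packaged snacks are shelf-stable; a current Provisional Clearance is held; an ingredient notice is displayed. Turning to paragraphs (f)–(m): (f) operates against (c): the coverage ratio is 74%, under the 75% limit. (g) operates (a current General Clearance is held), but yields to (h): (h) operates — some sales are to a restaurant for resale. (i) would limit (h) — the qualifying period is 235 days, below the 260 days limit — but (j) sets (i) aside: (j) applies — the packaged snacks contain meat. (k) would limit (j) — assessed value is $7,500, less than the $8,500 limit — but (l) sets (k) aside: (l) operates — a current Standing Waiver is held. (m), which would lift (l), does not operate here — the reference index is 920, not less than 854. So (c) is unavailable.
Exception (d)'s conditions are all satisfied: a Cottage Food Declaration is on file; the packaged snacks are home-kitchen produced; all sales are at a certified farmers' market. Turning to paragraphs (n)–(o): (n) operates against (d): the reportable unit count is 100, below the 104 limit. (o), which would lift (n), does not operate here — the registered capacity is 2,030 units, not less than 1,790 units. (d) is therefore removed.
Exception (e)'s conditions are all satisfied: aggregate throughput is 4,140 units, meeting the 4,070 units threshold; the seller is a natural person; items are individually labelled. However, paragraphs (p)–(q) must be considered: (p) operates against (e): a current Schedule G Registration is held. (q), which would lift (p), is not triggered — the Class 1 Certificate is not current. So (e) is unavailable.
No exception is made out. Kwame falls within the general rule.

Yes — Kwame must hold a retail food licence.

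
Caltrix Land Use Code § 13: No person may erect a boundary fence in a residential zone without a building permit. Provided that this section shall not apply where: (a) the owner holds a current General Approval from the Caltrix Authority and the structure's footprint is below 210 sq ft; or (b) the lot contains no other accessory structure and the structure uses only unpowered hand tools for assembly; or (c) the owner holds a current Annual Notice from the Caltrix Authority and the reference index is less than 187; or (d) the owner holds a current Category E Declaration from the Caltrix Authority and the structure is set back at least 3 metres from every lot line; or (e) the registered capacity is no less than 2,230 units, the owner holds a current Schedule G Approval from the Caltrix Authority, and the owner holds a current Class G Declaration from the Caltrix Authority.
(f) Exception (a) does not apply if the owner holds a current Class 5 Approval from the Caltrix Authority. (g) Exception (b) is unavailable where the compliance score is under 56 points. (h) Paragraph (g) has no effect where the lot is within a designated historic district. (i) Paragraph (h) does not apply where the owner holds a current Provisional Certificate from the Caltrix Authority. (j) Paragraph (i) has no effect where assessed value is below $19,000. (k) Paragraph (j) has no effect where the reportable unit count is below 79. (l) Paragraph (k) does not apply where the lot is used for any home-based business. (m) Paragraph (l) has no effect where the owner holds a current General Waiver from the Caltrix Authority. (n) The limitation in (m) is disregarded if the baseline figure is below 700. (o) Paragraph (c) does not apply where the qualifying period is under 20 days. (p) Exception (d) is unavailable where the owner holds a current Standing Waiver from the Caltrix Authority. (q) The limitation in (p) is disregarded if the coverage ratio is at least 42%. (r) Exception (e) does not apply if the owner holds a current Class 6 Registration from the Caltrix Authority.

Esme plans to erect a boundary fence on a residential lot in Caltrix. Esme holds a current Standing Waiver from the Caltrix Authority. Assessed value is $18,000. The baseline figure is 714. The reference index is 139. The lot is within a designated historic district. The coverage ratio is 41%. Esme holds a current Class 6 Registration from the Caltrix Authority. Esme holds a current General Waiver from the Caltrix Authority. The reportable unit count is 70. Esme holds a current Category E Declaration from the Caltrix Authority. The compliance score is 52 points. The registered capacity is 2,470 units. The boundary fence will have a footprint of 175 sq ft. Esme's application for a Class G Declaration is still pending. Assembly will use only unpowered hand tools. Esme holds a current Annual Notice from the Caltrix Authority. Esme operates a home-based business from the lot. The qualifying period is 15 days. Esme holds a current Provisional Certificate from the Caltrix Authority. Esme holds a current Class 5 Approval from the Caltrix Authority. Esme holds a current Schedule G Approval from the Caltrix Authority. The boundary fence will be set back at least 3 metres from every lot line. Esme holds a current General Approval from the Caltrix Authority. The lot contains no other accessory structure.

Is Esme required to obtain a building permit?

Yes — Esme must obtain a building permit.

Exception (a) is satisfied on its face — a current General Approval is held; the structure's footprint is 175 sq ft, below the 210 sq ft limit. However, paragraph (f) must be considered: (f) operates against (a): a current Class 5 Approval is held. (a) is therefore removed.
Exception (b) is satisfied on its face — the lot has no other accessory structure; assembly uses only hand tools. Turning to paragraphs (g)–(n): (g) operates against (b): the compliance score is 52 points, under the 56 points limit. (h) applies (the lot is in a historic district), but is displaced by (i): (i) operates against (h): a current Provisional Certificate is held. (j) would limit (i) — assessed value is $18,000, below the $19,000 limit — but (k) sets (j) aside: (k) operates against (j): the reportable unit count is 70, below the 79 limit. (l) operates (a home-based business operates on the lot), but yields to (m): (m) operates against (l): a current General Waiver is held. (n), which would lift (m), does not operate here — the baseline figure is 714, not below 700. Exception (b) does not apply.
All of (c)'s requirements are met (a current Annual Notice is held; the reference index is 139, less than the 187 limit). However, paragraph (o) must be considered: (o) is engaged — the qualifying period is 15 days, under the 20 days limit. (c) is therefore removed.
Exception (d)'s conditions are all satisfied: a current Category E Declaration is held; the setback is at least 3 m on every side. But: (p) operates against (d): a current Standing Waiver is held. (q), which would lift (p), is not triggered — the coverage ratio is 41%, short of 42%. (d) is therefore removed.
Exception (e) requires that the owner holds a current Class G Declaration from the Caltrix Authority; but there is no Class G Declaration in force, so (e) is unavailable.
No exception is made out. Esme falls within the general rule.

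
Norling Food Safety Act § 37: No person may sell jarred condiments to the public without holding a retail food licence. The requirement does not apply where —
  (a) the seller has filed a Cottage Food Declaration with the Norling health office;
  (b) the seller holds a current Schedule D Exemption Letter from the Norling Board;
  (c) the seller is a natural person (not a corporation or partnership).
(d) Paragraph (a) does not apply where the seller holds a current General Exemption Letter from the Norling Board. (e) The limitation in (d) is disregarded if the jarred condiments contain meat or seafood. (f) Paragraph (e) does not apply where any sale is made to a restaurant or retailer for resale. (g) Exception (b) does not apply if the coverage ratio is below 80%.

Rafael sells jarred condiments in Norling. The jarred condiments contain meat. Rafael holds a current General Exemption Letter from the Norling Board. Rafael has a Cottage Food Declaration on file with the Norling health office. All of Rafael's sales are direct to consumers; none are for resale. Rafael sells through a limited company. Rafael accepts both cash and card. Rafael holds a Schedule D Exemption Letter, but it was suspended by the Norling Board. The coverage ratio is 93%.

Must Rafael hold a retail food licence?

No — exception (a) applies; Rafael is not required to hold a retail food licence.

Exception (a) is satisfied on its face — a Cottage Food Declaration is on file. Applying paragraphs (d)–(f): (d) would limit (a) — a current General Exemption Letter is held — but (e) sets (d) aside: (e) is triggered — the jarred condiments contain meat. (f) does not operate here (no sales are for resale), so (e) stands. Exception (a) stands.
Exception (b) does not apply: there is no Schedule D Exemption Letter in force.
Exception (c) fails — the seller operates through a limited company.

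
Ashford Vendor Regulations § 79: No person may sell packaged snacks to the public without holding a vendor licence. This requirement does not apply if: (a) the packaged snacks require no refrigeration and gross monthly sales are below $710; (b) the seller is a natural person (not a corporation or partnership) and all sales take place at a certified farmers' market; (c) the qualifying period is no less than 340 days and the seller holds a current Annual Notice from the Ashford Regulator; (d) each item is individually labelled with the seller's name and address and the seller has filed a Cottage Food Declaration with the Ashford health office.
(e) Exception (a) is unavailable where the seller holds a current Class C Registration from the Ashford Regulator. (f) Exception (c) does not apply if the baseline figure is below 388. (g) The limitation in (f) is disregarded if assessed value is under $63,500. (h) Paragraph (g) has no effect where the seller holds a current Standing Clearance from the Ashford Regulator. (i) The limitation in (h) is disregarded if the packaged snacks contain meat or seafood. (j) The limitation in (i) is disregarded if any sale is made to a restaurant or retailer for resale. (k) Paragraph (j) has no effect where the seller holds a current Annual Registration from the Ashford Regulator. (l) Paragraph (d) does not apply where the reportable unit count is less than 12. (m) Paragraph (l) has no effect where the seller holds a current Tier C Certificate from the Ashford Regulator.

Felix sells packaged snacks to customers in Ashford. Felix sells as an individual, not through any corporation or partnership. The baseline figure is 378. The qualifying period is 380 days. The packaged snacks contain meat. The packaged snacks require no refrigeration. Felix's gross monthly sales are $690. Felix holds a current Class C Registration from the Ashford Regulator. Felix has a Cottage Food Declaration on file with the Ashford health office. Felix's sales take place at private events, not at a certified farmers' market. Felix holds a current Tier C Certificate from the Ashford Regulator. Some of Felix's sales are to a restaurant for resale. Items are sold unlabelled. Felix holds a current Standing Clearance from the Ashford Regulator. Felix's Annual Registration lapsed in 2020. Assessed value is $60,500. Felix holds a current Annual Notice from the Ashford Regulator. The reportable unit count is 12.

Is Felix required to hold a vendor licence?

Exception (a)'s conditions are all satisfied: the packaged snacks are shelf-stable; gross monthly sales are $690, below the $710 limit. But: (e) operates against (a): a current Class C Registration is held. Exception (a) does not apply.
Exception (b) fails — sales are at private events, not a certified farmers' market.
Exception (c) is satisfied on its face — the qualifying period is 380 days, meeting the 340 days threshold; a current Annual Notice is held. But applying paragraphs (f)–(k): (f) operates against (c): the baseline figure is 378, below the 388 limit. (g) would limit (f) — assessed value is $60,500, under the $63,500 limit — but (h) sets (g) aside: (h) is triggered — a current Standing Clearance is held. (i) would limit (h) — the packaged snacks contain meat — but (j) sets (i) aside: (j) is engaged — some sales are to a restaurant for resale. (k) is inapplicable (there is no Annual Registration in force), so (j) stands. Exception (c) does not apply.
Exception (d) requires that each item is individually labelled with the seller's name and address; but items are sold unlabelled, so (d) is unavailable.
No exception is made out. Felix falls within the general rule.

Yes — Felix must hold a vendor licence.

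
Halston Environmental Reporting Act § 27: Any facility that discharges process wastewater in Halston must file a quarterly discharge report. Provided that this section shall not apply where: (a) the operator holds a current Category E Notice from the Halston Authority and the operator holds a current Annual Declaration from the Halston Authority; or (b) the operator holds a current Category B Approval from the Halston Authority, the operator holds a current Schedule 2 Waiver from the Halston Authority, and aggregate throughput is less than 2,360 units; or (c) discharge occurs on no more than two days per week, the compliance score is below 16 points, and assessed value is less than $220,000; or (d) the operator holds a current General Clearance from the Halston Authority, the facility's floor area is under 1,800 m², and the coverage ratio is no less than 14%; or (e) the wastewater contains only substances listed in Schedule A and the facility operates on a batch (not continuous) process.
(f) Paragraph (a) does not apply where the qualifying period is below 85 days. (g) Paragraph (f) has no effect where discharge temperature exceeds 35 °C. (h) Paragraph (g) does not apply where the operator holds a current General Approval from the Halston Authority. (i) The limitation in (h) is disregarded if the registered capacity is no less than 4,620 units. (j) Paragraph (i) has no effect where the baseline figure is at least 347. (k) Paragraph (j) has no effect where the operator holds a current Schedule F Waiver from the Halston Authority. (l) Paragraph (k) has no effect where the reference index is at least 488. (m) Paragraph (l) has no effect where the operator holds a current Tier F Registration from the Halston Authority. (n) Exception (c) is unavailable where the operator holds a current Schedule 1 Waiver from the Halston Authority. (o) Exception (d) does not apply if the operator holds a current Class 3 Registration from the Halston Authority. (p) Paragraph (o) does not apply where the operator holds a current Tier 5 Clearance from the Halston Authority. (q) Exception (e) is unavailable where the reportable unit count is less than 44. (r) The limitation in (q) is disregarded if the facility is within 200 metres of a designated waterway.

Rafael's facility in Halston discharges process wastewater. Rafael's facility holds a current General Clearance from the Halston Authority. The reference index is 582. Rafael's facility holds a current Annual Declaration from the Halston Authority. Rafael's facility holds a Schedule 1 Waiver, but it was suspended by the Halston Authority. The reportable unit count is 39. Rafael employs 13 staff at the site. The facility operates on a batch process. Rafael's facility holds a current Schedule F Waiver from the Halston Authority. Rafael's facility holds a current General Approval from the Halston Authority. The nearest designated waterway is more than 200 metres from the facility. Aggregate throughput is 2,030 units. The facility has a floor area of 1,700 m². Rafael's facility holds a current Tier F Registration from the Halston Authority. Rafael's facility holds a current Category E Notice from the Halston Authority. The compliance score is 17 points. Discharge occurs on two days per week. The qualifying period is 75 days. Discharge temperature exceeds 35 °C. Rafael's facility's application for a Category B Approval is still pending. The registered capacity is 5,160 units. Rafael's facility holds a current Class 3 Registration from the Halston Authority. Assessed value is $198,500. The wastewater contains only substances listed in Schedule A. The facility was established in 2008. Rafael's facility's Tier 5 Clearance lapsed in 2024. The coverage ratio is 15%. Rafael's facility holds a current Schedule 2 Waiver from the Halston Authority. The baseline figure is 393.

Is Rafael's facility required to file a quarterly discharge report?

Exception (a) is satisfied on its face — a current Category E Notice is held; a current Annual Declaration is held. As to paragraphs (f)–(m): (f) applies (the qualifying period is 75 days, below the 85 days limit), but is overridden by (g): (g) is triggered — discharge temperature exceeds 35 °C. (h) applies (a current General Approval is held), but yields to (i): (i) is triggered — the registered capacity is 5,160 units, meeting the 4,620 units threshold. (j) would limit (i) — the baseline figure is 393, meeting the 347 threshold — but (k) sets (j) aside: (k) is engaged — a current Schedule F Waiver is held. (l) applies (the reference index is 582, meeting the 488 threshold), but is set aside by (m): (m) is engaged — a current Tier F Registration is held. Exception (a) stands.
Exception (b) does not apply: there is no Category B Approval in force.
Exception (c) does not apply: the compliance score is 17 points, not below 16 points.
Exception (d): a current General Clearance is held; the facility's floor area is 1,700 m², under the 1,800 m² limit; the coverage ratio is 15%, meeting the 14% threshold — every condition holds. But applying paragraphs (o)–(p): (o) operates against (d): a current Class 3 Registration is held. (p), which would lift (o), is not engaged — there is no Tier 5 Clearance in force. So (d) is unavailable.
All of (e)'s requirements are met (the wastewater is Schedule-A-only; the facility operates on a batch process). But: (q) operates against (e): the reportable unit count is 39, less than the 44 limit. (r) does not operate here (the facility is more than 200 m from any designated waterway), so (q) stands. So (e) is unavailable.

No — exception (a) applies; Rafael's facility is not required to file a quarterly discharge report.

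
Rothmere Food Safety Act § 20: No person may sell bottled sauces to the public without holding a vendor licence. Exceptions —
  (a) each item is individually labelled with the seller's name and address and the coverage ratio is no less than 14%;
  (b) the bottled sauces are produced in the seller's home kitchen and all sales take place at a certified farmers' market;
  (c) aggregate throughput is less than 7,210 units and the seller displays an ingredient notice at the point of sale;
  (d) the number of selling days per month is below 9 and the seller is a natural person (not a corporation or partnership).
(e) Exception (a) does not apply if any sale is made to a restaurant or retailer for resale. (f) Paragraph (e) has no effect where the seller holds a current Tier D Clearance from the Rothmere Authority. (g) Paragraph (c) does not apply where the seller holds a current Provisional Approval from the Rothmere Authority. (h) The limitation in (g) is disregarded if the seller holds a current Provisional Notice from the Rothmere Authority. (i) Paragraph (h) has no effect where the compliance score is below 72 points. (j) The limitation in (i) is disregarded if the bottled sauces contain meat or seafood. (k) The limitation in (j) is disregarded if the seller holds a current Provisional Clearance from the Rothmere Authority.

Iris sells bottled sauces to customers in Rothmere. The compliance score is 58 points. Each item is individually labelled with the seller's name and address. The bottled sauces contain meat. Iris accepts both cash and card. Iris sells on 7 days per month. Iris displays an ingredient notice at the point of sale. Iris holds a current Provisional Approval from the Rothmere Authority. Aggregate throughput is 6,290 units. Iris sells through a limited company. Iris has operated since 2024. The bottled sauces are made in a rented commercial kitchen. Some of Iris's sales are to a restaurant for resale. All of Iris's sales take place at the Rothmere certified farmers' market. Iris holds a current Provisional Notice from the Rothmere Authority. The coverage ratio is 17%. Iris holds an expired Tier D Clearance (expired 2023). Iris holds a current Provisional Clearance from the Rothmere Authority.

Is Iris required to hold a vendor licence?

Exception (a) is satisfied on its face — items are individually labelled; the coverage ratio is 17%, meeting the 14% threshold. Turning to paragraphs (e)–(f): (e) is engaged — some sales are to a restaurant for resale. (f), which would lift (e), is not triggered — the Tier D Clearance is not current. So (a) is unavailable.
Exception (b) does not apply: the bottled sauces are made in a commercial kitchen, not a home kitchen.
Exception (c): aggregate throughput is 6,290 units, less than the 7,210 units limit; an ingredient notice is displayed — every condition holds. But: (g) operates against (c): a current Provisional Approval is held. (h) applies (a current Provisional Notice is held), but is set aside by (i): (i) is triggered — the compliance score is 58 points, below the 72 points limit. (j) operates (the bottled sauces contain meat), but is set aside by (k): (k) operates against (j): a current Provisional Clearance is held. Exception (c) does not apply.
Exception (d) fails — the seller operates through a limited company.
Every exception is unavailable, so the rule governs.

Yes — Iris must hold a vendor licence.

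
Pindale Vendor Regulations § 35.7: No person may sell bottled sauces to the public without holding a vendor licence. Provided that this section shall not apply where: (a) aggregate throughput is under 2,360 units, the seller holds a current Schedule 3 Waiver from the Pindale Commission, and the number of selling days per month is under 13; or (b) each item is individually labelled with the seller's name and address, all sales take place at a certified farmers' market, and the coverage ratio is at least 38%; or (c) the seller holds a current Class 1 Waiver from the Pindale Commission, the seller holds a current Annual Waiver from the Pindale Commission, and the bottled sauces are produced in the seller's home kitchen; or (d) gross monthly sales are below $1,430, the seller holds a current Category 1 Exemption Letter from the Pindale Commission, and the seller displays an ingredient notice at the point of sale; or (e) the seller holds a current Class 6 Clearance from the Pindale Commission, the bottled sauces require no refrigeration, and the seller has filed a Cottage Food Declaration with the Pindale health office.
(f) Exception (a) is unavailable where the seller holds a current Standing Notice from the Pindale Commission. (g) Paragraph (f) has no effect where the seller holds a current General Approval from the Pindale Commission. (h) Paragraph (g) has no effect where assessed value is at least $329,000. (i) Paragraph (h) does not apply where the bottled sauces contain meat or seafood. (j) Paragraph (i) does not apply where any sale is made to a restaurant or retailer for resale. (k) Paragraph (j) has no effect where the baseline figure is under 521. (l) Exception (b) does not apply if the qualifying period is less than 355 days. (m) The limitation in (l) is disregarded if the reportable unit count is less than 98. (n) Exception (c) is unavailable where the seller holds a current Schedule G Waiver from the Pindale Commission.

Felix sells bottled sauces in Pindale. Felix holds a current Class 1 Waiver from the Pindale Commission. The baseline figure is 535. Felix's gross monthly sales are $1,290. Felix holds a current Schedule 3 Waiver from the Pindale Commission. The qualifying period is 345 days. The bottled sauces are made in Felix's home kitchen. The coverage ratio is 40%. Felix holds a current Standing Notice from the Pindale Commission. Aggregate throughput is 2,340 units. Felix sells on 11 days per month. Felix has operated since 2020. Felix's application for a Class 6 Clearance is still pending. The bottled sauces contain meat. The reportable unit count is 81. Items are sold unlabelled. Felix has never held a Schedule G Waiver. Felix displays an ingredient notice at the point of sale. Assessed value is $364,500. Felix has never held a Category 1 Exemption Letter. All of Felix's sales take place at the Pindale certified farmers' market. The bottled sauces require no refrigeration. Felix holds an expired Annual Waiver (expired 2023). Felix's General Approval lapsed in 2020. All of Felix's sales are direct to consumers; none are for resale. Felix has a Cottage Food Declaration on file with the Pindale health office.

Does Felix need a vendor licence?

Yes — Felix must hold a vendor licence.

Exception (a) is satisfied on its face — aggregate throughput is 2,340 units, under the 2,360 units limit; a current Schedule 3 Waiver is held; the number of selling days per month is 11, under the 13 limit. But: (f) operates against (a): a current Standing Notice is held. (g), which would lift (f), is not engaged — there is no General Approval in force. So (a) is unavailable.
Exception (b) requires that each item is individually labelled with the seller's name and address; but items are sold unlabelled, so (b) is unavailable.
Exception (c) does not apply: there is no Annual Waiver in force.
Exception (d) requires that the seller holds a current Category 1 Exemption Letter from the Pindale Commission; but there is no Category 1 Exemption Letter in force, so (d) is unavailable.
Exception (e) fails — no current Class 6 Clearance is held.
None of the exceptions is available; § 35.7 applies in full.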